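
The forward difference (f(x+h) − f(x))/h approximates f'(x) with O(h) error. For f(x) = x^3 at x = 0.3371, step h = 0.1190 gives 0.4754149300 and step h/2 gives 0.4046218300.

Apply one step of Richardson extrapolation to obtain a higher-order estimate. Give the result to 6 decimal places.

Order 1 gives 2^r = 2 and 2^r − 1 = 1.
Weighted: 0.8092436600 − 0.4754149300 = 0.3338287300
0.3338287300 ÷ 1 = 0.3338287300
Correction |R − A(h/2)| = 7.079e-02; gap |A(h/2) − A(h)| = 7.079e-02.

0.333829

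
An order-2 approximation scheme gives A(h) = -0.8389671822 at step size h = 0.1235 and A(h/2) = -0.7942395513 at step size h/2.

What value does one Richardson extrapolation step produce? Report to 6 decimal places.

-0.779330

Leading term ∝ h^2; use weight 4 = 2^2.
Numerator 4*A(h/2) − A(h) = 4*(-0.7942395513) − (-0.8389671822) = -2.3379910230
Denominator 4 − 1 = 3.
(4*(-0.7942395513) − (-0.8389671822))/(4 − 1) = -0.7793303410
Correction |R − A(h/2)| = 1.491e-02; gap |A(h/2) − A(h)| = 4.473e-02.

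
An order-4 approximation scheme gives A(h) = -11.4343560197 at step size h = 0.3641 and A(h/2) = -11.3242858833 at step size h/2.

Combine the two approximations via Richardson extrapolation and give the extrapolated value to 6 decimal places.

-11.316948

With r = 4 the leading error scales as h^4, so the weight is 2^4 = 16.
Numerator 16×A(h/2) − A(h) = 16×(-11.3242858833) − (-11.4343560197) = -169.7542181131
Divide by 2^4 − 1 = 15.
So the Richardson estimate is -11.3169478742.
Gap between inputs: 1.101e-01; correction applied: +0.0073380091.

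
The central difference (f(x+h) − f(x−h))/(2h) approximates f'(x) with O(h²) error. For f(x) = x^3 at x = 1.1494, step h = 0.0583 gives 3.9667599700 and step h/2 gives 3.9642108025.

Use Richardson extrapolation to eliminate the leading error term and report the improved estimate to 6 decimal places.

Leading term ∝ h^2; use weight 4 = 2^2.
A(h/2) − A(h) = 3.9642108025 − 3.9667599700 = -0.0025491675
Correction (A(h/2) − A(h))/(4 − 1) = (-0.0025491675)/3 = -0.0008497225
R = A(h/2) + (A(h/2) − A(h))/3 = 3.9642108025 − 0.0008497225 = 3.9633610800
Gap between inputs: 2.549e-03; correction applied: −0.0008497225.

3.963361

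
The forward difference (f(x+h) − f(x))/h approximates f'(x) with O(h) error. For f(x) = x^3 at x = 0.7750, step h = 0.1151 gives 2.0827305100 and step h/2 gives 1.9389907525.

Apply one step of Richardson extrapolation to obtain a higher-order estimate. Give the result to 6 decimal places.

Order 1 gives 2^r = 2 and 2^r − 1 = 1.
A(h/2) − A(h) = 1.9389907525 − 2.0827305100 = -0.1437397575
Correction (A(h/2) − A(h))/(2 − 1) = (-0.1437397575)/1 = -0.1437397575
R = A(h/2) + (A(h/2) − A(h))/1 = 1.9389907525 − 0.1437397575 = 1.7952509950

1.795251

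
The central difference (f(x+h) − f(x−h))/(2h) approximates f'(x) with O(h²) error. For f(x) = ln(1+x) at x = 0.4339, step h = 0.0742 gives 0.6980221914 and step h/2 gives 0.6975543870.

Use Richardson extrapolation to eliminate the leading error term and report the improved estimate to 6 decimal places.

Order 2 gives 2^r = 4 and 2^r − 1 = 3.
Top: 4(0.6975543870) − (0.6980221914) = 2.0921953566
Denominator 4 − 1 = 3.
So the Richardson estimate is 0.6973984522.

0.697398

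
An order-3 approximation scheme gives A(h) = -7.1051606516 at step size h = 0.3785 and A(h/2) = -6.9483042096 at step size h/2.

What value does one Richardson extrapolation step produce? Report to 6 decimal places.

-6.925896

Error is O(h^3); halving h shrinks it by 2^3 = 8.
Numerator 8*A(h/2) − A(h) = 8*(-6.9483042096) − (-7.1051606516) = -48.4812730252
(-48.4812730252) ÷ 7 = -6.9258961465
Gap between inputs: 1.569e-01; correction applied: +0.0224080631.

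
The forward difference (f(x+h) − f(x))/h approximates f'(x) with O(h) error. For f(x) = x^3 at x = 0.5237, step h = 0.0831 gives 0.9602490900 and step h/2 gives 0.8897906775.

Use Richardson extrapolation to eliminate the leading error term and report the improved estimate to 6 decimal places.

0.819332

Error is O(h^1); halving h shrinks it by 2^1 = 2.
A(h/2) − A(h) = 0.8897906775 − 0.9602490900 = -0.0704584125
Divide by 2^1 − 1 = 1: (-0.0704584125)/1 = -0.0704584125
R = A(h/2) + (A(h/2) − A(h))/1 = 0.8897906775 − 0.0704584125 = 0.8193322650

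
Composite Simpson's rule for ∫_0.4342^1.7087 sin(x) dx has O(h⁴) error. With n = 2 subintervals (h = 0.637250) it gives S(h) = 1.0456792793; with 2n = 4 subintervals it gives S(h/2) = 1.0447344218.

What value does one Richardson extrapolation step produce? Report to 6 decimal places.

1.044671

Method order is 4; weight 2^4 = 16.
16 × 1.0447344218 − 1.0456792793 = 15.6700714695
R = 15.6700714695/15 = 1.0446714313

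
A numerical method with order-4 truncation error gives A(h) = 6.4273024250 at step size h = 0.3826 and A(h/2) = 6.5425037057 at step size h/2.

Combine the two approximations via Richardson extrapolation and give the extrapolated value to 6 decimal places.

Leading term ∝ h^4; use weight 16 = 2^4.
16×6.5425037057 = 104.6800592912; 104.6800592912 − 6.4273024250 = 98.2527568662
Denominator 16 − 1 = 15.
Extrapolated: 98.2527568662 / 15 = 6.5501837911

6.550184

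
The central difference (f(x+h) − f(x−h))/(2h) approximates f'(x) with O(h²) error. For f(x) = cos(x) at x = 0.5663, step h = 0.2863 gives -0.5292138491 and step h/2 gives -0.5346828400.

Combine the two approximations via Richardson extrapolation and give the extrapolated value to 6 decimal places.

-0.536506

Method order is 2; weight 2^2 = 4.
Difference of the inputs: -0.5346828400 − (-0.5292138491) = -0.0054689909
Divide by 2^2 − 1 = 3: (-0.0054689909)/3 = -0.0018229970
R = -0.5346828400 − 0.0018229970 = -0.5365058370
Shift from A(h/2): −0.0018229970.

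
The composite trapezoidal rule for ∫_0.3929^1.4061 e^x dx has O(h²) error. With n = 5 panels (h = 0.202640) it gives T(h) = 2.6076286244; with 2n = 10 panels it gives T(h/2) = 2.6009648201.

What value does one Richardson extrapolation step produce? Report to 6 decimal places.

With r = 2 the leading error scales as h^2, so the weight is 2^2 = 4.
Top: 4(2.6009648201) − (2.6076286244) = 7.7962306560
Divide by 2^2 − 1 = 3.
R = 7.7962306560/3 = 2.5987435520
Shift from A(h/2): −0.0022212681.

2.598744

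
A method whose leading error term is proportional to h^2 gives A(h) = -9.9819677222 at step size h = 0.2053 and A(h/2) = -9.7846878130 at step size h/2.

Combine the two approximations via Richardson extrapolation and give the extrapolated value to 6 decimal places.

Method order is 2; weight 2^2 = 4.
A(h/2) − A(h) = -9.7846878130 − (-9.9819677222) = 0.1972799092
Divide by 2^2 − 1 = 3: 0.1972799092/3 = 0.0657599697
R = -9.7846878130 + 0.0657599697 = -9.7189278433
Shift from A(h/2): +0.0657599697.

-9.718928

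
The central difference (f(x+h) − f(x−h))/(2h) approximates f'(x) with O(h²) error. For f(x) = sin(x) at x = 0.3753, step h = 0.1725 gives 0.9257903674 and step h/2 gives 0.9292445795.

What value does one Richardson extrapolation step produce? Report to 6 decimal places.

Order 2 gives 2^r = 4 and 2^r − 1 = 3.
A(h/2) − A(h) = 0.9292445795 − 0.9257903674 = 0.0034542121
Divide by 2^2 − 1 = 3: 0.0034542121/3 = 0.0011514040
R = A(h/2) + (A(h/2) − A(h))/3 = 0.9292445795 + 0.0011514040 = 0.9303959835
Gap between inputs: 3.454e-03; correction applied: +0.0011514040.

0.930396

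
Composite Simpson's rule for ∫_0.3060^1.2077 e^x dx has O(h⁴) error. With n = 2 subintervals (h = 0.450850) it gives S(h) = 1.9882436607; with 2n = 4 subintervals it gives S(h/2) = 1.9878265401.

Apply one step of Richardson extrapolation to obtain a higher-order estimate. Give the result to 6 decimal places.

Leading term ∝ h^4; use weight 16 = 2^4.
16 × 1.9878265401 − 1.9882436607 = 29.8169809809
R = 29.8169809809/15 = 1.9877987321
Gap between inputs: 4.171e-04; correction applied: −0.0000278080.

1.987799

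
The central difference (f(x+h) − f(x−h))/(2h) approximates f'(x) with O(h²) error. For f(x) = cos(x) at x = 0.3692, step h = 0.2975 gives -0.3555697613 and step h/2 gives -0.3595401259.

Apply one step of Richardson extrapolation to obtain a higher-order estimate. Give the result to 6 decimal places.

-0.360864

With r = 2 the leading error scales as h^2, so the weight is 2^2 = 4.
4×(-0.3595401259) − (-0.3555697613) = -1.0825907423
(4×(-0.3595401259) − (-0.3555697613))/(4 − 1) = -0.3608635808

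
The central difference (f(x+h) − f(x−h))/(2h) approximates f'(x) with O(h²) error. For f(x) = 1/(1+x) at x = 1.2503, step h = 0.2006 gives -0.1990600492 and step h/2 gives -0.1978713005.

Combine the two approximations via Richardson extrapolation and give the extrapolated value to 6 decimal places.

-0.197475

Order 2 gives 2^r = 4 and 2^r − 1 = 3.
Top: 4(-0.1978713005) − (-0.1990600492) = -0.5924251528
(4·(-0.1978713005) − (-0.1990600492))/(4 − 1) = -0.1974750509
Shift from A(h/2): +0.0003962496.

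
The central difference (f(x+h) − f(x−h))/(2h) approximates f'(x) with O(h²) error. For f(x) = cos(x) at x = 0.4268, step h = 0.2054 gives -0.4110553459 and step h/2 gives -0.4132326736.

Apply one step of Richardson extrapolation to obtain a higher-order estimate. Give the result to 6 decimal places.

-0.413958

With r = 2 the leading error scales as h^2, so the weight is 2^2 = 4.
4×(-0.4132326736) = -1.6529306944; (-1.6529306944) − (-0.4110553459) = -1.2418753485
Denominator 4 − 1 = 3.
Result: -0.4139584495
Correction |R − A(h/2)| = 7.258e-04; gap |A(h/2) − A(h)| = 2.177e-03.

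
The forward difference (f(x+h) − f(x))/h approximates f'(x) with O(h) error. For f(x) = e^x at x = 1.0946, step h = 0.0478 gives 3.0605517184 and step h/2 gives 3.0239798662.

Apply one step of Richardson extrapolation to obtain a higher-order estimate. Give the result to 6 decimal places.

r = 1: numerator weight 2, denominator 1.
A(h/2) − A(h) = 3.0239798662 − 3.0605517184 = -0.0365718522
Correction (A(h/2) − A(h))/(2 − 1) = (-0.0365718522)/1 = -0.0365718522
R = A(h/2) + (A(h/2) − A(h))/1 = 3.0239798662 − 0.0365718522 = 2.9874080140
Correction |R − A(h/2)| = 3.657e-02; gap |A(h/2) − A(h)| = 3.657e-02.

2.987408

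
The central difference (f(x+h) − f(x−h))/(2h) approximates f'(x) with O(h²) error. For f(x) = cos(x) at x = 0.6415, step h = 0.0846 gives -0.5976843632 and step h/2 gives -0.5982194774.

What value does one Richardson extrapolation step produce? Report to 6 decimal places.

-0.598398

Order 2 gives 2^r = 4 and 2^r − 1 = 3.
Top: 4(-0.5982194774) − (-0.5976843632) = -1.7951935464
(4×(-0.5982194774) − (-0.5976843632))/(4 − 1) = -0.5983978488
Gap between inputs: 5.351e-04; correction applied: −0.0001783714.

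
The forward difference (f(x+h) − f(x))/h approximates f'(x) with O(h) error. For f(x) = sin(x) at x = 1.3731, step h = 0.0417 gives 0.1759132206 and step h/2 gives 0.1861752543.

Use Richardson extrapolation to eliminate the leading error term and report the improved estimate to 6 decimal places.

The method has order 1: 2^1 = 2.
2·0.1861752543 = 0.3723505086; 0.3723505086 − 0.1759132206 = 0.1964372880
Denominator 2 − 1 = 1.
So the Richardson estimate is 0.1964372880.
Correction |R − A(h/2)| = 1.026e-02; gap |A(h/2) − A(h)| = 1.026e-02.

0.196437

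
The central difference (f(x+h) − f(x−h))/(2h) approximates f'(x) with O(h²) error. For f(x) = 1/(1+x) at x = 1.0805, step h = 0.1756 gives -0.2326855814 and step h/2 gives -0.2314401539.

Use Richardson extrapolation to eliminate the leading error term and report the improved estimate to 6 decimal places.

Error is O(h^2); halving h shrinks it by 2^2 = 4.
2^2*A(h/2) = -0.9257606156; minus A(h) gives -0.6930750342.
Extrapolated: (-0.6930750342) / 3 = -0.2310250114

-0.231025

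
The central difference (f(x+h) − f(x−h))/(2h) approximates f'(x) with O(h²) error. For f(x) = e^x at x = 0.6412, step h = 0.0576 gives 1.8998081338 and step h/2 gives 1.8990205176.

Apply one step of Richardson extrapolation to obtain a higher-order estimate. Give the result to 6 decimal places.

1.898758

With r = 2 the leading error scales as h^2, so the weight is 2^2 = 4.
4×1.8990205176 = 7.5960820704; 7.5960820704 − 1.8998081338 = 5.6962739366
5.6962739366 ÷ 3 = 1.8987579789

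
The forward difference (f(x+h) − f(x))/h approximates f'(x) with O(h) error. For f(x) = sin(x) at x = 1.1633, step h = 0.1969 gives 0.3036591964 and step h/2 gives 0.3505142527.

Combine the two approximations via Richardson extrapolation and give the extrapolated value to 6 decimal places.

r = 1, so 2^r = 2.
2×0.3505142527 − 0.3036591964 = 0.3973693090
(2×0.3505142527 − 0.3036591964)/(2 − 1) = 0.3973693090
Shift from A(h/2): +0.0468550563.

0.397369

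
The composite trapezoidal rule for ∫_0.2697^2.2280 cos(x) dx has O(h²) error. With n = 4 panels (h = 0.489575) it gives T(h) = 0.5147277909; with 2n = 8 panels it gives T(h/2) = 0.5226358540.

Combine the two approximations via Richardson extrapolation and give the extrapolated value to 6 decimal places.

r = 2: numerator weight 4, denominator 3.
Top: 4(0.5226358540) − (0.5147277909) = 1.5758156251
Divide by 2^2 − 1 = 3.
R = 1.5758156251/3 = 0.5252718750

0.525272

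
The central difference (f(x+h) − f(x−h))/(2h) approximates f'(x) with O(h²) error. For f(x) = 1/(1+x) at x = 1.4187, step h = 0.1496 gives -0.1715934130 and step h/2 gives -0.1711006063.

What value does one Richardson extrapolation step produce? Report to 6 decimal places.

-0.170936

r = 2, so 2^r = 4.
4*(-0.1711006063) = -0.6844024252; (-0.6844024252) − (-0.1715934130) = -0.5128090122
(-0.5128090122) ÷ 3 = -0.1709363374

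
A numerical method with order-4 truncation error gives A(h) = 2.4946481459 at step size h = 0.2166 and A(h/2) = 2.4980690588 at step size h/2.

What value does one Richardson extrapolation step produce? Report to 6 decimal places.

2.498297

r = 4: numerator weight 16, denominator 15.
Weighted: 39.9691049408 − 2.4946481459 = 37.4744567949
Denominator 16 − 1 = 15.
So the Richardson estimate is 2.4982971197.
Gap between inputs: 3.421e-03; correction applied: +0.0002280609.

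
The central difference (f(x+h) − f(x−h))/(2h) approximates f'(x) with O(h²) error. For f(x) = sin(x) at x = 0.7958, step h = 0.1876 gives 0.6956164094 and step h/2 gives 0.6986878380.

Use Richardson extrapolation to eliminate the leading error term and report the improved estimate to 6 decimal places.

0.699712

With r = 2 the leading error scales as h^2, so the weight is 2^2 = 4.
Top: 4(0.6986878380) − (0.6956164094) = 2.0991349426
Extrapolated: 2.0991349426 / 3 = 0.6997116475
Gap between inputs: 3.071e-03; correction applied: +0.0010238095.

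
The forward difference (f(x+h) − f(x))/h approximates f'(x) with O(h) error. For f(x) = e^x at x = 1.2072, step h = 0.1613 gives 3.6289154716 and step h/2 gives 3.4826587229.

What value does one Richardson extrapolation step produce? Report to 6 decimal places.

3.336402

Order 1 gives 2^r = 2 and 2^r − 1 = 1.
2×3.4826587229 − 3.6289154716 = 3.3364019742
R = 3.3364019742/1 = 3.3364019742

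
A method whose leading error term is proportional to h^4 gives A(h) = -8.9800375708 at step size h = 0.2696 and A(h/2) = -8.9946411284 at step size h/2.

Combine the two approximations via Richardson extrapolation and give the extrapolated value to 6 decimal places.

-8.995615

Error is O(h^4); halving h shrinks it by 2^4 = 16.
Difference of the inputs: -8.9946411284 − (-8.9800375708) = -0.0146035576
Correction (A(h/2) − A(h))/(16 − 1) = (-0.0146035576)/15 = -0.0009735705
R = A(h/2) + (A(h/2) − A(h))/15 = -8.9946411284 − 0.0009735705 = -8.9956146989
Correction |R − A(h/2)| = 9.736e-04; gap |A(h/2) − A(h)| = 1.460e-02.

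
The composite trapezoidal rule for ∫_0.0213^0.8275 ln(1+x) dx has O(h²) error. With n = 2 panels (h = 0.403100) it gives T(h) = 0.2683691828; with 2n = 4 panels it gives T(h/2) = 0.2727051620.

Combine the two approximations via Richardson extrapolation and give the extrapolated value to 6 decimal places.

With r = 2 the leading error scales as h^2, so the weight is 2^2 = 4.
A(h/2) − A(h) = 0.2727051620 − 0.2683691828 = 0.0043359792
Correction (A(h/2) − A(h))/(4 − 1) = 0.0043359792/3 = 0.0014453264
R = 0.2727051620 + 0.0014453264 = 0.2741504884
Correction |R − A(h/2)| = 1.445e-03; gap |A(h/2) − A(h)| = 4.336e-03.

0.274150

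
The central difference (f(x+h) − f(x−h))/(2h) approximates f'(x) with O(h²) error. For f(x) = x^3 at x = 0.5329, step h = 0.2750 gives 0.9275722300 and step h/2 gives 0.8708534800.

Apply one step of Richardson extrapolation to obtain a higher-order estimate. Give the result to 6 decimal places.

Error is O(h^2); halving h shrinks it by 2^2 = 4.
Numerator 4*A(h/2) − A(h) = 4*0.8708534800 − 0.9275722300 = 2.5558416900
Divide by 2^2 − 1 = 3.
R = 2.5558416900/3 = 0.8519472300

0.851947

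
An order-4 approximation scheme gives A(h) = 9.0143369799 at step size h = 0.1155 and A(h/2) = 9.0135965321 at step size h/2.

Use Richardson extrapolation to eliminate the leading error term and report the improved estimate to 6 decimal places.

r = 4: numerator weight 16, denominator 15.
16*9.0135965321 = 144.2175445136; 144.2175445136 − 9.0143369799 = 135.2032075337
Divide by 2^4 − 1 = 15.
135.2032075337 ÷ 15 = 9.0135471689

9.013547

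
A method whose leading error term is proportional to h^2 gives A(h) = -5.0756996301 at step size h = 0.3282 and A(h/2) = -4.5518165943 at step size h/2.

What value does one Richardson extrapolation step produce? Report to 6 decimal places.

Method order is 2; weight 2^2 = 4.
A(h/2) − A(h) = -4.5518165943 − (-5.0756996301) = 0.5238830358
Correction (A(h/2) − A(h))/(4 − 1) = 0.5238830358/3 = 0.1746276786
R = A(h/2) + (A(h/2) − A(h))/3 = -4.5518165943 + 0.1746276786 = -4.3771889157
Correction |R − A(h/2)| = 1.746e-01; gap |A(h/2) − A(h)| = 5.239e-01.

-4.377189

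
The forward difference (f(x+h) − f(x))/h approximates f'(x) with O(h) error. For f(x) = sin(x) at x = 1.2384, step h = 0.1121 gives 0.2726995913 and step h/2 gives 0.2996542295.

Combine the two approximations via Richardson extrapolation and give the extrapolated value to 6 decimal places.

0.326609

Error is O(h^1); halving h shrinks it by 2^1 = 2.
Numerator 2×A(h/2) − A(h) = 2×0.2996542295 − 0.2726995913 = 0.3266088677
0.3266088677 ÷ 1 = 0.3266088677
Shift from A(h/2): +0.0269546382.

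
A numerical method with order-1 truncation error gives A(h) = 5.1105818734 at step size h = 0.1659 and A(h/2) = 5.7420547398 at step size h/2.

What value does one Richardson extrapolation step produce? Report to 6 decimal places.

6.373528

Leading term ∝ h^1; use weight 2 = 2^1.
2^1 × A(h/2) = 11.4841094796; minus A(h) gives 6.3735276062.
Divide by 2^1 − 1 = 1.
R = 6.3735276062/1 = 6.3735276062
Gap between inputs: 6.315e-01; correction applied: +0.6314728664.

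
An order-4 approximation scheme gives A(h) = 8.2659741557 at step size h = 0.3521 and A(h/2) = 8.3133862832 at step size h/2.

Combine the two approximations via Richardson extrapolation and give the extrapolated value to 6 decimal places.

With r = 4 the leading error scales as h^4, so the weight is 2^4 = 16.
Difference of the inputs: 8.3133862832 − 8.2659741557 = 0.0474121275
Divide by 2^4 − 1 = 15: 0.0474121275/15 = 0.0031608085
R = A(h/2) + (A(h/2) − A(h))/15 = 8.3133862832 + 0.0031608085 = 8.3165470917
Shift from A(h/2): +0.0031608085.

8.316547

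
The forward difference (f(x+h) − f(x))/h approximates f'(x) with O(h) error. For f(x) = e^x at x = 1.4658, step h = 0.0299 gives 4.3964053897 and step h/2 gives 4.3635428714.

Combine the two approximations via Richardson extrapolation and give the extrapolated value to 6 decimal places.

4.330680

r = 1, so 2^r = 2.
2·4.3635428714 = 8.7270857428; subtract 4.3964053897 → 4.3306803531
Extrapolated: 4.3306803531 / 1 = 4.3306803531
Correction |R − A(h/2)| = 3.286e-02; gap |A(h/2) − A(h)| = 3.286e-02.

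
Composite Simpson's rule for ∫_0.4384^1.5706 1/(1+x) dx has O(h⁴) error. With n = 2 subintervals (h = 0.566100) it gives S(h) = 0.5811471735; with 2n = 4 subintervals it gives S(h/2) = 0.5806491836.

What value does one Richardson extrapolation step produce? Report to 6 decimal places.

Leading term ∝ h^4; use weight 16 = 2^4.
Weighted: 9.2903869376 − 0.5811471735 = 8.7092397641
8.7092397641 ÷ 15 = 0.5806159843

0.580616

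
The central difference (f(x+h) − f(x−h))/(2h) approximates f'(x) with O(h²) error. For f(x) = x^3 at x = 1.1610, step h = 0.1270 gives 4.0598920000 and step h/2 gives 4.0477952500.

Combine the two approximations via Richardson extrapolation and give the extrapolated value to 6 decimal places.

4.043763

r = 2, so 2^r = 4.
Weighted: 16.1911810000 − 4.0598920000 = 12.1312890000
Denominator 4 − 1 = 3.
Result: 4.0437630000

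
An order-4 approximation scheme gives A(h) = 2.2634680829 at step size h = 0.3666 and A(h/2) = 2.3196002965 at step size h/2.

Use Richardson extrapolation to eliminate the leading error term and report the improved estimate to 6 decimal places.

2.323342

r = 4, so 2^r = 16.
Top: 16(2.3196002965) − (2.2634680829) = 34.8501366611
Extrapolated: 34.8501366611 / 15 = 2.3233424441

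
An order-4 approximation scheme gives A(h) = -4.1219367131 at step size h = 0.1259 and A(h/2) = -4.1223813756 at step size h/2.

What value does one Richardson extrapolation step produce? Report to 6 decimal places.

-4.122411

The method has order 4: 2^4 = 16.
2^4×A(h/2) = -65.9581020096; minus A(h) gives -61.8361652965.
Extrapolated: (-61.8361652965) / 15 = -4.1224110198
Shift from A(h/2): −0.0000296442.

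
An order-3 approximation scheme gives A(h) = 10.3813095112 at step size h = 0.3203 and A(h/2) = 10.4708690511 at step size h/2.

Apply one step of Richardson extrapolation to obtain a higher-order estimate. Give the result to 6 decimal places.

r = 3: numerator weight 8, denominator 7.
Weighted: 83.7669524088 − 10.3813095112 = 73.3856428976
(8 × 10.4708690511 − 10.3813095112)/(8 − 1) = 10.4836632711
Correction |R − A(h/2)| = 1.279e-02; gap |A(h/2) − A(h)| = 8.956e-02.

10.483663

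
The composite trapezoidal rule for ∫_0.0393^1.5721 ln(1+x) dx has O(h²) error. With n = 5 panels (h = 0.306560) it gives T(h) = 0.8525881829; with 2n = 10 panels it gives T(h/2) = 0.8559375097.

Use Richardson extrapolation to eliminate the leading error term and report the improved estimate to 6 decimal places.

0.857054

With r = 2 the leading error scales as h^2, so the weight is 2^2 = 4.
4·0.8559375097 = 3.4237500388; 3.4237500388 − 0.8525881829 = 2.5711618559
Extrapolated: 2.5711618559 / 3 = 0.8570539520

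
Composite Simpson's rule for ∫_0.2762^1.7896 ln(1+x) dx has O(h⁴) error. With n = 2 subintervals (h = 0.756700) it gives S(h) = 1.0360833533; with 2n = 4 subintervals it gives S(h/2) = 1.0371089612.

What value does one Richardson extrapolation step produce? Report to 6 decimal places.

1.037177

Leading term ∝ h^4; use weight 16 = 2^4.
Top: 16(1.0371089612) − (1.0360833533) = 15.5576600259
Extrapolated: 15.5576600259 / 15 = 1.0371773351
Shift from A(h/2): +0.0000683739.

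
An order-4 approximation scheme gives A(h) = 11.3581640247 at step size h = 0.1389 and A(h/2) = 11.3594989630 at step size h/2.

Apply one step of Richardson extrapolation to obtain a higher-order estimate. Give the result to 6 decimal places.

The method has order 4: 2^4 = 16.
16·11.3594989630 − 11.3581640247 = 170.3938193833
Divide by 2^4 − 1 = 15.
Result: 11.3595879589

11.359588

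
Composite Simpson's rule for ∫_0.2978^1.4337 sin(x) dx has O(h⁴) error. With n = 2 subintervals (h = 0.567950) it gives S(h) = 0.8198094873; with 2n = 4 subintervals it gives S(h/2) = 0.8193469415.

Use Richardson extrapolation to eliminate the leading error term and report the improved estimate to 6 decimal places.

0.819316

The method has order 4: 2^4 = 16.
Top: 16(0.8193469415) − (0.8198094873) = 12.2897415767
Divide by 2^4 − 1 = 15.
(16 × 0.8193469415 − 0.8198094873)/(16 − 1) = 0.8193161051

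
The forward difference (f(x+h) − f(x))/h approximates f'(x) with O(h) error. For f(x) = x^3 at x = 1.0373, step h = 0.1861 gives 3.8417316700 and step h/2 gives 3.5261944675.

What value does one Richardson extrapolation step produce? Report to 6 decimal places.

3.210657

r = 1: numerator weight 2, denominator 1.
Weighted: 7.0523889350 − 3.8417316700 = 3.2106572650
Divide by 2^1 − 1 = 1.
R = 3.2106572650/1 = 3.2106572650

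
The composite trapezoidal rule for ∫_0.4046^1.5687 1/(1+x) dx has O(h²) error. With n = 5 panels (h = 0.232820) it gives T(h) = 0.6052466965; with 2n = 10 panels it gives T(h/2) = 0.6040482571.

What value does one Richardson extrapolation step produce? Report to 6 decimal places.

The method has order 2: 2^2 = 4.
Weighted: 2.4161930284 − 0.6052466965 = 1.8109463319
R = 1.8109463319/3 = 0.6036487773
Shift from A(h/2): −0.0003994798.

0.603649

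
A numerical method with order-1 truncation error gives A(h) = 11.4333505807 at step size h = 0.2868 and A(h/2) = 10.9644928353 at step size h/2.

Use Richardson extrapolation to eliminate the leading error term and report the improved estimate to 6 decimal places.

The method has order 1: 2^1 = 2.
Weighted: 21.9289856706 − 11.4333505807 = 10.4956350899
Extrapolated: 10.4956350899 / 1 = 10.4956350899

10.495635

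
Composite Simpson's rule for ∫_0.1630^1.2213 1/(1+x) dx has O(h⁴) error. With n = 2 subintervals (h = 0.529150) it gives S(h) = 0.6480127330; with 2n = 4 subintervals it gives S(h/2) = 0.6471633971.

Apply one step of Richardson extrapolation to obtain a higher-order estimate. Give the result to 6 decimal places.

With r = 4 the leading error scales as h^4, so the weight is 2^4 = 16.
2^4 × A(h/2) = 10.3546143536; minus A(h) gives 9.7066016206.
R = 9.7066016206/15 = 0.6471067747

0.647107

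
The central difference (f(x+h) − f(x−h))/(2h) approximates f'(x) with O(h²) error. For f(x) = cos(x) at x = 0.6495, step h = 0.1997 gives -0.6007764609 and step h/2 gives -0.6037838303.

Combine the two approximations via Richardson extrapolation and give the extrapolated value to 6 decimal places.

-0.604786

The method has order 2: 2^2 = 4.
4×(-0.6037838303) = -2.4151353212; (-2.4151353212) − (-0.6007764609) = -1.8143588603
(-1.8143588603) ÷ 3 = -0.6047862868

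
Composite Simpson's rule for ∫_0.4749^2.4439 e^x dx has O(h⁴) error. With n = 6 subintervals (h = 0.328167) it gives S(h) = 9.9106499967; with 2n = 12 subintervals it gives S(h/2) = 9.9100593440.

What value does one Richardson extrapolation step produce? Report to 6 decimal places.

The method has order 4: 2^4 = 16.
16×9.9100593440 = 158.5609495040; subtract 9.9106499967 → 148.6502995073
Denominator 16 − 1 = 15.
(16×9.9100593440 − 9.9106499967)/(16 − 1) = 9.9100199672
Shift from A(h/2): −0.0000393768.

9.910020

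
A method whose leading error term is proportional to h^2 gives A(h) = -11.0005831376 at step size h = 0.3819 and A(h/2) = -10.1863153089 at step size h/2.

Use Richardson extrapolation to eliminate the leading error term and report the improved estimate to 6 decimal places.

-9.914893

Leading term ∝ h^2; use weight 4 = 2^2.
Top: 4(-10.1863153089) − (-11.0005831376) = -29.7446780980
R = (-29.7446780980)/3 = -9.9148926993
Gap between inputs: 8.143e-01; correction applied: +0.2714226096.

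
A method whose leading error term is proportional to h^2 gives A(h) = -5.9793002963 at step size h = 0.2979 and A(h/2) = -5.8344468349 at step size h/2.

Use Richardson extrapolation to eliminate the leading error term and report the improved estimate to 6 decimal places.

-5.786162

Leading term ∝ h^2; use weight 4 = 2^2.
4 × (-5.8344468349) = -23.3377873396; subtract (-5.9793002963) → -17.3584870433
(4 × (-5.8344468349) − (-5.9793002963))/(4 − 1) = -5.7861623478
Gap between inputs: 1.449e-01; correction applied: +0.0482844871.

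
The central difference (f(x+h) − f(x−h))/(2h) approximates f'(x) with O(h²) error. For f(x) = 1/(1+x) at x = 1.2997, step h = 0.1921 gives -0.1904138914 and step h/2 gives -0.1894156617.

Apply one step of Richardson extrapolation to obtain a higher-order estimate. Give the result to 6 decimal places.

r = 2: numerator weight 4, denominator 3.
4·(-0.1894156617) − (-0.1904138914) = -0.5672487554
R = (-0.5672487554)/3 = -0.1890829185

-0.189083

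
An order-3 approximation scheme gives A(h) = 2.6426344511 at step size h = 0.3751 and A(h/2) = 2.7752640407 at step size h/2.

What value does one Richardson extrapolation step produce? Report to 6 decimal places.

2.794211

Error is O(h^3); halving h shrinks it by 2^3 = 8.
Numerator 8*A(h/2) − A(h) = 8*2.7752640407 − 2.6426344511 = 19.5594778745
R = 19.5594778745/7 = 2.7942111249
Shift from A(h/2): +0.0189470842.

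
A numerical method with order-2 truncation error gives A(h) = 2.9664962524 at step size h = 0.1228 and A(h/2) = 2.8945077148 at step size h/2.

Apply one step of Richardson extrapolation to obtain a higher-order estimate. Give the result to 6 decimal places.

2.870512

r = 2, so 2^r = 4.
4×2.8945077148 = 11.5780308592; 11.5780308592 − 2.9664962524 = 8.6115346068
Extrapolated: 8.6115346068 / 3 = 2.8705115356
Gap between inputs: 7.199e-02; correction applied: −0.0239961792.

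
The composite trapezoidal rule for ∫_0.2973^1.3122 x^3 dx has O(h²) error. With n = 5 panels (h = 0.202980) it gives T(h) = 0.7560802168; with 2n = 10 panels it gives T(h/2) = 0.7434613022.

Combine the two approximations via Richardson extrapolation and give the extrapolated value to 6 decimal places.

0.739255

With r = 2 the leading error scales as h^2, so the weight is 2^2 = 4.
4×0.7434613022 = 2.9738452088; subtract 0.7560802168 → 2.2177649920
Denominator 4 − 1 = 3.
So the Richardson estimate is 0.7392549973.
Shift from A(h/2): −0.0042063049.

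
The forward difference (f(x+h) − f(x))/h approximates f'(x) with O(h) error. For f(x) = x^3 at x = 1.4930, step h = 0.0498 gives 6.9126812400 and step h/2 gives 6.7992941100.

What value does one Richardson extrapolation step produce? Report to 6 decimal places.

6.685907

Error is O(h^1); halving h shrinks it by 2^1 = 2.
2^1*A(h/2) = 13.5985882200; minus A(h) gives 6.6859069800.
Denominator 2 − 1 = 1.
Extrapolated: 6.6859069800 / 1 = 6.6859069800
Correction |R − A(h/2)| = 1.134e-01; gap |A(h/2) − A(h)| = 1.134e-01.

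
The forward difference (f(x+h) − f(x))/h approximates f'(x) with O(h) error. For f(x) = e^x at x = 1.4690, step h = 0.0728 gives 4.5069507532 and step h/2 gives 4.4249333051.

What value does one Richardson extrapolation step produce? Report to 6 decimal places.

The method has order 1: 2^1 = 2.
2^1 × A(h/2) = 8.8498666102; minus A(h) gives 4.3429158570.
Denominator 2 − 1 = 1.
(2 × 4.4249333051 − 4.5069507532)/(2 − 1) = 4.3429158570

4.342916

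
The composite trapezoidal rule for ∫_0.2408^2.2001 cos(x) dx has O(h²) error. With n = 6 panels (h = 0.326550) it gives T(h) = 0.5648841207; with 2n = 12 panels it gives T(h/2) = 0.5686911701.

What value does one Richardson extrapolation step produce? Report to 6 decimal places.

Method order is 2; weight 2^2 = 4.
4 × 0.5686911701 = 2.2747646804; 2.2747646804 − 0.5648841207 = 1.7098805597
Divide by 2^2 − 1 = 3.
So the Richardson estimate is 0.5699601866.
Shift from A(h/2): +0.0012690165.

0.569960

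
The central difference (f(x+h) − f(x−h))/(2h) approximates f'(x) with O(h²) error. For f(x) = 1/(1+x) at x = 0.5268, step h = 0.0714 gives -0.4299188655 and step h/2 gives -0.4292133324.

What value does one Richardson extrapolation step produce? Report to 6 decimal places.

With r = 2 the leading error scales as h^2, so the weight is 2^2 = 4.
4·(-0.4292133324) − (-0.4299188655) = -1.2869344641
(-1.2869344641) ÷ 3 = -0.4289781547

-0.428978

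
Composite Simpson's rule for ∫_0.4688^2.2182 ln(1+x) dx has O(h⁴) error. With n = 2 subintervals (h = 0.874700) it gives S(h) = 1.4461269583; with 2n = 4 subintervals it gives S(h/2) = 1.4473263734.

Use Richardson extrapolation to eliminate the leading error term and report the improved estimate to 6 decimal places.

Order 4 gives 2^r = 16 and 2^r − 1 = 15.
16×1.4473263734 = 23.1572219744; 23.1572219744 − 1.4461269583 = 21.7110950161
Denominator 16 − 1 = 15.
Result: 1.4474063344

1.447406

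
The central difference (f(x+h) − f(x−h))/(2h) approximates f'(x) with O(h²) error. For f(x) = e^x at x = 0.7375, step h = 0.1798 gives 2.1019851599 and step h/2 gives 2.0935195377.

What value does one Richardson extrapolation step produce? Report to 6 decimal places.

r = 2, so 2^r = 4.
4 × 2.0935195377 − 2.1019851599 = 6.2720929909
Extrapolated: 6.2720929909 / 3 = 2.0906976636
Correction |R − A(h/2)| = 2.822e-03; gap |A(h/2) − A(h)| = 8.466e-03.

2.090698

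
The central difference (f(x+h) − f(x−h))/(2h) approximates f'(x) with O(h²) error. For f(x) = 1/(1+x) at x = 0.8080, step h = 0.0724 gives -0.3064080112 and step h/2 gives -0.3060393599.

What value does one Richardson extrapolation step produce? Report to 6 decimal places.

The method has order 2: 2^2 = 4.
4*(-0.3060393599) − (-0.3064080112) = -0.9177494284
(-0.9177494284) ÷ 3 = -0.3059164761

-0.305916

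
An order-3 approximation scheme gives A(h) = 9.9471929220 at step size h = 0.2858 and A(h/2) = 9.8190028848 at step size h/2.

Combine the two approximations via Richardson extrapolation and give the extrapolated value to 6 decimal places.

9.800690

Error is O(h^3); halving h shrinks it by 2^3 = 8.
8·9.8190028848 − 9.9471929220 = 68.6048301564
68.6048301564 ÷ 7 = 9.8006900223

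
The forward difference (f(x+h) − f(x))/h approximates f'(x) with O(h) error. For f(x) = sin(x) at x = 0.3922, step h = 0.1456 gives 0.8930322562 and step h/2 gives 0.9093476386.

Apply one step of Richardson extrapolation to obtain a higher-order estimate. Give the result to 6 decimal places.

0.925663

Method order is 1; weight 2^1 = 2.
Numerator 2·A(h/2) − A(h) = 2·0.9093476386 − 0.8930322562 = 0.9256630210
Divide by 2^1 − 1 = 1.
0.9256630210 ÷ 1 = 0.9256630210
Shift from A(h/2): +0.0163153824.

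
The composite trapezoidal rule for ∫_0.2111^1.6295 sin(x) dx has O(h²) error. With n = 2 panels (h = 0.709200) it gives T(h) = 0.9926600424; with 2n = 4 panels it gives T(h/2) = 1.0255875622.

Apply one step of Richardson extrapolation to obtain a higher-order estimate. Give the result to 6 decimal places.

1.036563

Order 2 gives 2^r = 4 and 2^r − 1 = 3.
4 × 1.0255875622 = 4.1023502488; subtract 0.9926600424 → 3.1096902064
Denominator 4 − 1 = 3.
Extrapolated: 3.1096902064 / 3 = 1.0365634021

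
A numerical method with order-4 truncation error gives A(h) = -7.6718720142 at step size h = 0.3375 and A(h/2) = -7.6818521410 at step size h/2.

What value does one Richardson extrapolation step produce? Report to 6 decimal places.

With r = 4 the leading error scales as h^4, so the weight is 2^4 = 16.
16·(-7.6818521410) = -122.9096342560; (-122.9096342560) − (-7.6718720142) = -115.2377622418
Divide by 2^4 − 1 = 15.
Extrapolated: (-115.2377622418) / 15 = -7.6825174828

-7.682517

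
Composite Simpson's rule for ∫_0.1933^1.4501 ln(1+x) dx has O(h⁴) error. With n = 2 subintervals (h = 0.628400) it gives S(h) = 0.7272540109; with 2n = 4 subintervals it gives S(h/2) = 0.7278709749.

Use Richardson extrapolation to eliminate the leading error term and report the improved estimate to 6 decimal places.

r = 4, so 2^r = 16.
A(h/2) − A(h) = 0.7278709749 − 0.7272540109 = 0.0006169640
Correction (A(h/2) − A(h))/(16 − 1) = 0.0006169640/15 = 0.0000411309
R = 0.7278709749 + 0.0000411309 = 0.7279121058

0.727912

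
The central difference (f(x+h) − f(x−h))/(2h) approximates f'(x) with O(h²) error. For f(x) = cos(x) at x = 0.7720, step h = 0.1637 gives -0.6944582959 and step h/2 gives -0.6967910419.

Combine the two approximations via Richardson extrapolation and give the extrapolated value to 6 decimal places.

Leading term ∝ h^2; use weight 4 = 2^2.
4×(-0.6967910419) − (-0.6944582959) = -2.0927058717
(4×(-0.6967910419) − (-0.6944582959))/(4 − 1) = -0.6975686239
Correction |R − A(h/2)| = 7.776e-04; gap |A(h/2) − A(h)| = 2.333e-03.

-0.697569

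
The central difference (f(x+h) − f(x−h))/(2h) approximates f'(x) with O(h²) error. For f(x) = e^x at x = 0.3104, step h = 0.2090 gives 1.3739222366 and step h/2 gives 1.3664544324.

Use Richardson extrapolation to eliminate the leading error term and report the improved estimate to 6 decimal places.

Method order is 2; weight 2^2 = 4.
4×1.3664544324 = 5.4658177296; subtract 1.3739222366 → 4.0918954930
Divide by 2^2 − 1 = 3.
Extrapolated: 4.0918954930 / 3 = 1.3639651643

1.363965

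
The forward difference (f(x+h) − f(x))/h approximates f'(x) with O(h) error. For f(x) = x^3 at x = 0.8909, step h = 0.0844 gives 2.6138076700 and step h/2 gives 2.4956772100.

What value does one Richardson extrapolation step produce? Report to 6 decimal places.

The method has order 1: 2^1 = 2.
Difference of the inputs: 2.4956772100 − 2.6138076700 = -0.1181304600
Divide by 2^1 − 1 = 1: (-0.1181304600)/1 = -0.1181304600
R = 2.4956772100 − 0.1181304600 = 2.3775467500

2.377547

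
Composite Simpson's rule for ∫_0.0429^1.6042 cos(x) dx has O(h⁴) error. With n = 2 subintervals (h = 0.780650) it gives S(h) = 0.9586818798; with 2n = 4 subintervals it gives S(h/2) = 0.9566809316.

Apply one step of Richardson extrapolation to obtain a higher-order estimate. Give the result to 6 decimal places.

0.956548

The method has order 4: 2^4 = 16.
2^4×A(h/2) = 15.3068949056; minus A(h) gives 14.3482130258.
R = 14.3482130258/15 = 0.9565475351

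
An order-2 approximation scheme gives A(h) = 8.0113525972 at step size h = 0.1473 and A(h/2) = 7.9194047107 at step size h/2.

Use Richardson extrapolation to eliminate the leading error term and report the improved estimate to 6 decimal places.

r = 2: numerator weight 4, denominator 3.
4 × 7.9194047107 = 31.6776188428; 31.6776188428 − 8.0113525972 = 23.6662662456
Denominator 4 − 1 = 3.
R = 23.6662662456/3 = 7.8887554152

7.888755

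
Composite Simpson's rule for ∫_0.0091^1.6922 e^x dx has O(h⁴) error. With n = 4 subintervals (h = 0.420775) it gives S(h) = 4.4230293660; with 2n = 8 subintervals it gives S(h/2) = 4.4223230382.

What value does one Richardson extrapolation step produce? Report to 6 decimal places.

r = 4: numerator weight 16, denominator 15.
2^4·A(h/2) = 70.7571686112; minus A(h) gives 66.3341392452.
66.3341392452 ÷ 15 = 4.4222759497
Correction |R − A(h/2)| = 4.709e-05; gap |A(h/2) − A(h)| = 7.063e-04.

4.422276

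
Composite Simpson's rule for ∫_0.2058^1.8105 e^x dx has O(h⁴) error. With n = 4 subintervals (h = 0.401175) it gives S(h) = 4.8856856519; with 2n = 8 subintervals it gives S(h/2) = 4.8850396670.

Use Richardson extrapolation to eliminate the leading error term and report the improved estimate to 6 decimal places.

4.884997

r = 4, so 2^r = 16.
Numerator 16×A(h/2) − A(h) = 16×4.8850396670 − 4.8856856519 = 73.2749490201
(16×4.8850396670 − 4.8856856519)/(16 − 1) = 4.8849966013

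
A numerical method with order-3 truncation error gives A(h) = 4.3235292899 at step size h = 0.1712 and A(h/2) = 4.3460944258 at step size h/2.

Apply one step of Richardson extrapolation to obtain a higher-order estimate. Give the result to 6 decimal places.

Method order is 3; weight 2^3 = 8.
Difference of the inputs: 4.3460944258 − 4.3235292899 = 0.0225651359
Divide by 2^3 − 1 = 7: 0.0225651359/7 = 0.0032235908
R = 4.3460944258 + 0.0032235908 = 4.3493180166
Gap between inputs: 2.257e-02; correction applied: +0.0032235908.

4.349318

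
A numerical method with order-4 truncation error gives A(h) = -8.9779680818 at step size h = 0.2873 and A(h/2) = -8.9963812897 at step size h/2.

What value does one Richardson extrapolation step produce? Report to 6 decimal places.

Method order is 4; weight 2^4 = 16.
16 × (-8.9963812897) = -143.9421006352; subtract (-8.9779680818) → -134.9641325534
(16 × (-8.9963812897) − (-8.9779680818))/(16 − 1) = -8.9976088369
Correction |R − A(h/2)| = 1.228e-03; gap |A(h/2) − A(h)| = 1.841e-02.

-8.997609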